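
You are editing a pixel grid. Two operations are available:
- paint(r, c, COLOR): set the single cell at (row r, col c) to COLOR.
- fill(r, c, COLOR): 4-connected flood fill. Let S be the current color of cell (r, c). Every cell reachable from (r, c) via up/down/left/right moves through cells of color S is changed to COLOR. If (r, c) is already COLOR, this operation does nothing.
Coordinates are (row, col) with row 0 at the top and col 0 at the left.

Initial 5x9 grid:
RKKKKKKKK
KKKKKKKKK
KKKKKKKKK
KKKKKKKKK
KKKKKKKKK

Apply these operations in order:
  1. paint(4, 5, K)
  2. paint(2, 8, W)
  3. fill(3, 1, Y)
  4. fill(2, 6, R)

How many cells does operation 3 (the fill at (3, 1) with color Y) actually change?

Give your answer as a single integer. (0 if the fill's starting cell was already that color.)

After op 1 paint(4,5,K):
RKKKKKKKK
KKKKKKKKK
KKKKKKKKK
KKKKKKKKK
KKKKKKKKK
After op 2 paint(2,8,W):
RKKKKKKKK
KKKKKKKKK
KKKKKKKKW
KKKKKKKKK
KKKKKKKKK
After op 3 fill(3,1,Y) [43 cells changed]:
RYYYYYYYY
YYYYYYYYY
YYYYYYYYW
YYYYYYYYY
YYYYYYYYY

Answer: 43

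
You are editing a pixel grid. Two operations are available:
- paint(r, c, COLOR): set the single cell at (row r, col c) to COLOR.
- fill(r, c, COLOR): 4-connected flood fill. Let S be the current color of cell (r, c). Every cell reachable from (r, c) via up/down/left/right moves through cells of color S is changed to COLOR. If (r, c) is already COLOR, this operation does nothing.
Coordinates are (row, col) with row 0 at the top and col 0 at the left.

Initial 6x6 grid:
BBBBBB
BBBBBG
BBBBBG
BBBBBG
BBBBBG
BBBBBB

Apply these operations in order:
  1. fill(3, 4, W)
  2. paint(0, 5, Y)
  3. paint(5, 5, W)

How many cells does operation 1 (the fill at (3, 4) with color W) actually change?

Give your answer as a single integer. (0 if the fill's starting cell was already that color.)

After op 1 fill(3,4,W) [32 cells changed]:
WWWWWW
WWWWWG
WWWWWG
WWWWWG
WWWWWG
WWWWWW

Answer: 32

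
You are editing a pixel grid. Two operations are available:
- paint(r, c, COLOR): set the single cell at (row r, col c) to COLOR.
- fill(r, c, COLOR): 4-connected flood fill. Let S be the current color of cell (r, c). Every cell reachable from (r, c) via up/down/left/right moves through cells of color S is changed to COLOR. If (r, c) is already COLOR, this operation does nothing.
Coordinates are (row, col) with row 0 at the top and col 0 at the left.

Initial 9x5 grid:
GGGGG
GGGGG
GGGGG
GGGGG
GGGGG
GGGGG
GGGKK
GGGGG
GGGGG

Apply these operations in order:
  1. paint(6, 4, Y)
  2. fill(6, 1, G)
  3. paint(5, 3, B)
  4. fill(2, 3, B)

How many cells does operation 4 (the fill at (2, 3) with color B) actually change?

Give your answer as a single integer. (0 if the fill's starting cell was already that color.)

After op 1 paint(6,4,Y):
GGGGG
GGGGG
GGGGG
GGGGG
GGGGG
GGGGG
GGGKY
GGGGG
GGGGG
After op 2 fill(6,1,G) [0 cells changed]:
GGGGG
GGGGG
GGGGG
GGGGG
GGGGG
GGGGG
GGGKY
GGGGG
GGGGG
After op 3 paint(5,3,B):
GGGGG
GGGGG
GGGGG
GGGGG
GGGGG
GGGBG
GGGKY
GGGGG
GGGGG
After op 4 fill(2,3,B) [42 cells changed]:
BBBBB
BBBBB
BBBBB
BBBBB
BBBBB
BBBBB
BBBKY
BBBBB
BBBBB

Answer: 42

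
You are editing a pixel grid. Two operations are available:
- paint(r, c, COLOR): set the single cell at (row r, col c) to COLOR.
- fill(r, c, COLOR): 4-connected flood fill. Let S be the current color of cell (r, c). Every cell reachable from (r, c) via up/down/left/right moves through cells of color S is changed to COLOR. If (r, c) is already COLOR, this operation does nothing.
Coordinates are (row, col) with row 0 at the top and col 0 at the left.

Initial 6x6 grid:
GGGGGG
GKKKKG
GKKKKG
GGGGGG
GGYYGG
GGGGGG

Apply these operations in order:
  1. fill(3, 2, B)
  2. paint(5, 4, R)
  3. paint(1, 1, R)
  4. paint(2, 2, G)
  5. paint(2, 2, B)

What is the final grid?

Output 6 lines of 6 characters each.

After op 1 fill(3,2,B) [26 cells changed]:
BBBBBB
BKKKKB
BKKKKB
BBBBBB
BBYYBB
BBBBBB
After op 2 paint(5,4,R):
BBBBBB
BKKKKB
BKKKKB
BBBBBB
BBYYBB
BBBBRB
After op 3 paint(1,1,R):
BBBBBB
BRKKKB
BKKKKB
BBBBBB
BBYYBB
BBBBRB
After op 4 paint(2,2,G):
BBBBBB
BRKKKB
BKGKKB
BBBBBB
BBYYBB
BBBBRB
After op 5 paint(2,2,B):
BBBBBB
BRKKKB
BKBKKB
BBBBBB
BBYYBB
BBBBRB

Answer: BBBBBB
BRKKKB
BKBKKB
BBBBBB
BBYYBB
BBBBRB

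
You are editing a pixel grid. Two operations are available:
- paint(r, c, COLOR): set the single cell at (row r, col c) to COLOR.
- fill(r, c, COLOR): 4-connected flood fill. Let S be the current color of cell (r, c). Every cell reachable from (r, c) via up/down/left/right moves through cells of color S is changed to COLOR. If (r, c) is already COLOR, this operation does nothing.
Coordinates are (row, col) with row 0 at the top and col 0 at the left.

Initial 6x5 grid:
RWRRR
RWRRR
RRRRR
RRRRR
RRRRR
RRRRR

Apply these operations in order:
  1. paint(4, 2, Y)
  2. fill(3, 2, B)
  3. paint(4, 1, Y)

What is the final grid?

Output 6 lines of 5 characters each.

After op 1 paint(4,2,Y):
RWRRR
RWRRR
RRRRR
RRRRR
RRYRR
RRRRR
After op 2 fill(3,2,B) [27 cells changed]:
BWBBB
BWBBB
BBBBB
BBBBB
BBYBB
BBBBB
After op 3 paint(4,1,Y):
BWBBB
BWBBB
BBBBB
BBBBB
BYYBB
BBBBB

Answer: BWBBB
BWBBB
BBBBB
BBBBB
BYYBB
BBBBB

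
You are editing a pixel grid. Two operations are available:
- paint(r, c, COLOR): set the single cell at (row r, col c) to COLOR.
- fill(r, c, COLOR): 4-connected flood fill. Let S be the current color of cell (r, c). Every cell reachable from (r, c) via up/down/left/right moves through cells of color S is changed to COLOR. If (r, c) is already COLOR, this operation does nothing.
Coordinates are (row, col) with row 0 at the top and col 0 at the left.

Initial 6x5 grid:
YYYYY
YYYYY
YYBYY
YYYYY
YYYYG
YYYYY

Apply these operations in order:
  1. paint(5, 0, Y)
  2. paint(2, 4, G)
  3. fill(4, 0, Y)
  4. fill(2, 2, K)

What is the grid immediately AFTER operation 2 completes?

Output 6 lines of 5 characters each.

Answer: YYYYY
YYYYY
YYBYG
YYYYY
YYYYG
YYYYY

Derivation:
After op 1 paint(5,0,Y):
YYYYY
YYYYY
YYBYY
YYYYY
YYYYG
YYYYY
After op 2 paint(2,4,G):
YYYYY
YYYYY
YYBYG
YYYYY
YYYYG
YYYYY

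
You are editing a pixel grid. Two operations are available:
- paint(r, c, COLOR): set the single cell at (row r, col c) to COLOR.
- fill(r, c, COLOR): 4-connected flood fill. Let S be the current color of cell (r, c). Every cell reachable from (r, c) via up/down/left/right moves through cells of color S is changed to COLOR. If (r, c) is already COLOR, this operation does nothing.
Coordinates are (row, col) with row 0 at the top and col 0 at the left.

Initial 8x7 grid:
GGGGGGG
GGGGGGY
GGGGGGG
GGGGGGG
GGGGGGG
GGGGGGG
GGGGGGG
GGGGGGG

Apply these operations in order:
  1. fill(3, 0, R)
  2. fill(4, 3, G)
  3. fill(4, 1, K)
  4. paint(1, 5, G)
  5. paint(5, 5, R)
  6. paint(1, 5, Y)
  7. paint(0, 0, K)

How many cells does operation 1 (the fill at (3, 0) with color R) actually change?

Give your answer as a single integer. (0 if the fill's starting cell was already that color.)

Answer: 55

Derivation:
After op 1 fill(3,0,R) [55 cells changed]:
RRRRRRR
RRRRRRY
RRRRRRR
RRRRRRR
RRRRRRR
RRRRRRR
RRRRRRR
RRRRRRR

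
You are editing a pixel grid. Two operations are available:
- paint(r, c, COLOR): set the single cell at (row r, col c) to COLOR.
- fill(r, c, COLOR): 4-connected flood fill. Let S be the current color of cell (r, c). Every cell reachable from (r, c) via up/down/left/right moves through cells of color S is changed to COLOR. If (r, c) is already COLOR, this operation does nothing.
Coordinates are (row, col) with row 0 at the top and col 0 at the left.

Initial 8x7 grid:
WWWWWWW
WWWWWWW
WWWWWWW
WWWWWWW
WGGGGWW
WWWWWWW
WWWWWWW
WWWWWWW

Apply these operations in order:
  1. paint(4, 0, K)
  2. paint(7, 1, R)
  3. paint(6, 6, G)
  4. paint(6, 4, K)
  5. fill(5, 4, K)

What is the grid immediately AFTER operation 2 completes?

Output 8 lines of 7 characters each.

Answer: WWWWWWW
WWWWWWW
WWWWWWW
WWWWWWW
KGGGGWW
WWWWWWW
WWWWWWW
WRWWWWW

Derivation:
After op 1 paint(4,0,K):
WWWWWWW
WWWWWWW
WWWWWWW
WWWWWWW
KGGGGWW
WWWWWWW
WWWWWWW
WWWWWWW
After op 2 paint(7,1,R):
WWWWWWW
WWWWWWW
WWWWWWW
WWWWWWW
KGGGGWW
WWWWWWW
WWWWWWW
WRWWWWW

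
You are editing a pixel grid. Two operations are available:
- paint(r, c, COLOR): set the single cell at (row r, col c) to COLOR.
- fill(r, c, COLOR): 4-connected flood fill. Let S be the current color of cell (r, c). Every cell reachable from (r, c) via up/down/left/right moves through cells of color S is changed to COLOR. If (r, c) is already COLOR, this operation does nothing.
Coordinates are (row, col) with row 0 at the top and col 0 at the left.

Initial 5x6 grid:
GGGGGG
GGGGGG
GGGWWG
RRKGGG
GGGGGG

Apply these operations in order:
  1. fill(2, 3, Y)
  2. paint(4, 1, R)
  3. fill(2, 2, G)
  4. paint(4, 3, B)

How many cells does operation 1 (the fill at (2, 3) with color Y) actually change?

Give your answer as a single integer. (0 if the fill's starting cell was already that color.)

Answer: 2

Derivation:
After op 1 fill(2,3,Y) [2 cells changed]:
GGGGGG
GGGGGG
GGGYYG
RRKGGG
GGGGGG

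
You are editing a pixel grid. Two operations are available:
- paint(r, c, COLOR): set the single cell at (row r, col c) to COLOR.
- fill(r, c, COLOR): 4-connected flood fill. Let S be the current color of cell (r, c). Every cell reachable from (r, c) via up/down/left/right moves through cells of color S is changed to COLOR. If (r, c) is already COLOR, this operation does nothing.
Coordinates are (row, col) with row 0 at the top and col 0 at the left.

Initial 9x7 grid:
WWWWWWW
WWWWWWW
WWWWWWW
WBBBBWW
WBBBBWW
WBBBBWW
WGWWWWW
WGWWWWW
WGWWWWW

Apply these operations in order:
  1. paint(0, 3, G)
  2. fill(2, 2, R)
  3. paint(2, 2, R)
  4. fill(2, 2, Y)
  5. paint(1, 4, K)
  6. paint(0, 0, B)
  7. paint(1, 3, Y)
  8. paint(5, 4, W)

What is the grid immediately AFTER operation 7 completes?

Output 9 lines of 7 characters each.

After op 1 paint(0,3,G):
WWWGWWW
WWWWWWW
WWWWWWW
WBBBBWW
WBBBBWW
WBBBBWW
WGWWWWW
WGWWWWW
WGWWWWW
After op 2 fill(2,2,R) [47 cells changed]:
RRRGRRR
RRRRRRR
RRRRRRR
RBBBBRR
RBBBBRR
RBBBBRR
RGRRRRR
RGRRRRR
RGRRRRR
After op 3 paint(2,2,R):
RRRGRRR
RRRRRRR
RRRRRRR
RBBBBRR
RBBBBRR
RBBBBRR
RGRRRRR
RGRRRRR
RGRRRRR
After op 4 fill(2,2,Y) [47 cells changed]:
YYYGYYY
YYYYYYY
YYYYYYY
YBBBBYY
YBBBBYY
YBBBBYY
YGYYYYY
YGYYYYY
YGYYYYY
After op 5 paint(1,4,K):
YYYGYYY
YYYYKYY
YYYYYYY
YBBBBYY
YBBBBYY
YBBBBYY
YGYYYYY
YGYYYYY
YGYYYYY
After op 6 paint(0,0,B):
BYYGYYY
YYYYKYY
YYYYYYY
YBBBBYY
YBBBBYY
YBBBBYY
YGYYYYY
YGYYYYY
YGYYYYY
After op 7 paint(1,3,Y):
BYYGYYY
YYYYKYY
YYYYYYY
YBBBBYY
YBBBBYY
YBBBBYY
YGYYYYY
YGYYYYY
YGYYYYY

Answer: BYYGYYY
YYYYKYY
YYYYYYY
YBBBBYY
YBBBBYY
YBBBBYY
YGYYYYY
YGYYYYY
YGYYYYY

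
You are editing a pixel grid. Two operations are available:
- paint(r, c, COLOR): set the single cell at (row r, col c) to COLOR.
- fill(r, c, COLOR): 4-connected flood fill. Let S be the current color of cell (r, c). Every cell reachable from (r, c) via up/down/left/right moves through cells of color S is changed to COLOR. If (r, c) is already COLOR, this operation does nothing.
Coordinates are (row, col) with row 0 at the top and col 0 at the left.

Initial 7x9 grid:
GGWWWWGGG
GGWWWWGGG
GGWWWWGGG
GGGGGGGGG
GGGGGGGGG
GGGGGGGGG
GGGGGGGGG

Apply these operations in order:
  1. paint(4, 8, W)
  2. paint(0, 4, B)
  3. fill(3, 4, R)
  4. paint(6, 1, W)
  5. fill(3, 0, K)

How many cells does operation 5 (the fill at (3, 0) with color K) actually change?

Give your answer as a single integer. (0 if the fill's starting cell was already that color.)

After op 1 paint(4,8,W):
GGWWWWGGG
GGWWWWGGG
GGWWWWGGG
GGGGGGGGG
GGGGGGGGW
GGGGGGGGG
GGGGGGGGG
After op 2 paint(0,4,B):
GGWWBWGGG
GGWWWWGGG
GGWWWWGGG
GGGGGGGGG
GGGGGGGGW
GGGGGGGGG
GGGGGGGGG
After op 3 fill(3,4,R) [50 cells changed]:
RRWWBWRRR
RRWWWWRRR
RRWWWWRRR
RRRRRRRRR
RRRRRRRRW
RRRRRRRRR
RRRRRRRRR
After op 4 paint(6,1,W):
RRWWBWRRR
RRWWWWRRR
RRWWWWRRR
RRRRRRRRR
RRRRRRRRW
RRRRRRRRR
RWRRRRRRR
After op 5 fill(3,0,K) [49 cells changed]:
KKWWBWKKK
KKWWWWKKK
KKWWWWKKK
KKKKKKKKK
KKKKKKKKW
KKKKKKKKK
KWKKKKKKK

Answer: 49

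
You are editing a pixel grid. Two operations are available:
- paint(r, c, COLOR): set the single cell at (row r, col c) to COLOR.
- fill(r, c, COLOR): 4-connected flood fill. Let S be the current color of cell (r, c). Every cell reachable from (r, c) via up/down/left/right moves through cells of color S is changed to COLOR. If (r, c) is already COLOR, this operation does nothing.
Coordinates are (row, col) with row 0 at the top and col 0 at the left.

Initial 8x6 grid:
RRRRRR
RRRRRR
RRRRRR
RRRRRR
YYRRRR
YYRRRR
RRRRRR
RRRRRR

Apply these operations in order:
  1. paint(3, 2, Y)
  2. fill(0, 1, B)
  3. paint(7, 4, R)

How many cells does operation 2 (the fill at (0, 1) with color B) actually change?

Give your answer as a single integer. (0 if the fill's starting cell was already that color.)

Answer: 43

Derivation:
After op 1 paint(3,2,Y):
RRRRRR
RRRRRR
RRRRRR
RRYRRR
YYRRRR
YYRRRR
RRRRRR
RRRRRR
After op 2 fill(0,1,B) [43 cells changed]:
BBBBBB
BBBBBB
BBBBBB
BBYBBB
YYBBBB
YYBBBB
BBBBBB
BBBBBB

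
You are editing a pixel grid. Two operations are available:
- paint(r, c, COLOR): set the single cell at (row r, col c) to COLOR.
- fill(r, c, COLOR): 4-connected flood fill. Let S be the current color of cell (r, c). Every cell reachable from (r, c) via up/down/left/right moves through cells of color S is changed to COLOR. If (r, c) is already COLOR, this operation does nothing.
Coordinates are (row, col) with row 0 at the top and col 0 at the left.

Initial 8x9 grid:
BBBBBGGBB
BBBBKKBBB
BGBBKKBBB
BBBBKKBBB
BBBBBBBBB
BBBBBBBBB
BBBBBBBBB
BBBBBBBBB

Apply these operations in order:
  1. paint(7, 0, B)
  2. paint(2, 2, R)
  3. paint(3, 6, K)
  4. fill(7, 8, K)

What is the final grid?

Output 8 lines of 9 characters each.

Answer: KKKKKGGKK
KKKKKKKKK
KGRKKKKKK
KKKKKKKKK
KKKKKKKKK
KKKKKKKKK
KKKKKKKKK
KKKKKKKKK

Derivation:
After op 1 paint(7,0,B):
BBBBBGGBB
BBBBKKBBB
BGBBKKBBB
BBBBKKBBB
BBBBBBBBB
BBBBBBBBB
BBBBBBBBB
BBBBBBBBB
After op 2 paint(2,2,R):
BBBBBGGBB
BBBBKKBBB
BGRBKKBBB
BBBBKKBBB
BBBBBBBBB
BBBBBBBBB
BBBBBBBBB
BBBBBBBBB
After op 3 paint(3,6,K):
BBBBBGGBB
BBBBKKBBB
BGRBKKBBB
BBBBKKKBB
BBBBBBBBB
BBBBBBBBB
BBBBBBBBB
BBBBBBBBB
After op 4 fill(7,8,K) [61 cells changed]:
KKKKKGGKK
KKKKKKKKK
KGRKKKKKK
KKKKKKKKK
KKKKKKKKK
KKKKKKKKK
KKKKKKKKK
KKKKKKKKK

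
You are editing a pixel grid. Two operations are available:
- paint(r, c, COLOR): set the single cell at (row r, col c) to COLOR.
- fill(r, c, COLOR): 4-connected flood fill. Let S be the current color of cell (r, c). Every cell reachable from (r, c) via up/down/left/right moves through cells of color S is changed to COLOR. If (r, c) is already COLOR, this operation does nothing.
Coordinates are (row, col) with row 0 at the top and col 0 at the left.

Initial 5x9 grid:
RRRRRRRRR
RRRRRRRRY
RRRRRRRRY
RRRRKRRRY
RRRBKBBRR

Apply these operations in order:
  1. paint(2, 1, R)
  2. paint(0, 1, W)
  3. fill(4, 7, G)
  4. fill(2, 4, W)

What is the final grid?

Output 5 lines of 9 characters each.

Answer: WWWWWWWWW
WWWWWWWWY
WWWWWWWWY
WWWWKWWWY
WWWBKBBWW

Derivation:
After op 1 paint(2,1,R):
RRRRRRRRR
RRRRRRRRY
RRRRRRRRY
RRRRKRRRY
RRRBKBBRR
After op 2 paint(0,1,W):
RWRRRRRRR
RRRRRRRRY
RRRRRRRRY
RRRRKRRRY
RRRBKBBRR
After op 3 fill(4,7,G) [36 cells changed]:
GWGGGGGGG
GGGGGGGGY
GGGGGGGGY
GGGGKGGGY
GGGBKBBGG
After op 4 fill(2,4,W) [36 cells changed]:
WWWWWWWWW
WWWWWWWWY
WWWWWWWWY
WWWWKWWWY
WWWBKBBWW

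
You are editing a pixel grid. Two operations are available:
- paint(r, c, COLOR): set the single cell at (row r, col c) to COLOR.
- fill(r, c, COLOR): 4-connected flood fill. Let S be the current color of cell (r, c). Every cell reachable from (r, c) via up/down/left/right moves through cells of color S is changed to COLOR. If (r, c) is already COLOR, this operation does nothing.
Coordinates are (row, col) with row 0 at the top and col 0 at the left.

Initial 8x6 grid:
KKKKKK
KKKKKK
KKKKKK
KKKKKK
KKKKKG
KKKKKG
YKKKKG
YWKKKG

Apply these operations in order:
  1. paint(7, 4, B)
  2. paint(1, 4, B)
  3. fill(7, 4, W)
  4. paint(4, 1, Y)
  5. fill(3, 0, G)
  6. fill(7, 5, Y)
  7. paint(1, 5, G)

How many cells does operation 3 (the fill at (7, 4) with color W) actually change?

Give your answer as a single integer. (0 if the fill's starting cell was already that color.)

After op 1 paint(7,4,B):
KKKKKK
KKKKKK
KKKKKK
KKKKKK
KKKKKG
KKKKKG
YKKKKG
YWKKBG
After op 2 paint(1,4,B):
KKKKKK
KKKKBK
KKKKKK
KKKKKK
KKKKKG
KKKKKG
YKKKKG
YWKKBG
After op 3 fill(7,4,W) [1 cells changed]:
KKKKKK
KKKKBK
KKKKKK
KKKKKK
KKKKKG
KKKKKG
YKKKKG
YWKKWG

Answer: 1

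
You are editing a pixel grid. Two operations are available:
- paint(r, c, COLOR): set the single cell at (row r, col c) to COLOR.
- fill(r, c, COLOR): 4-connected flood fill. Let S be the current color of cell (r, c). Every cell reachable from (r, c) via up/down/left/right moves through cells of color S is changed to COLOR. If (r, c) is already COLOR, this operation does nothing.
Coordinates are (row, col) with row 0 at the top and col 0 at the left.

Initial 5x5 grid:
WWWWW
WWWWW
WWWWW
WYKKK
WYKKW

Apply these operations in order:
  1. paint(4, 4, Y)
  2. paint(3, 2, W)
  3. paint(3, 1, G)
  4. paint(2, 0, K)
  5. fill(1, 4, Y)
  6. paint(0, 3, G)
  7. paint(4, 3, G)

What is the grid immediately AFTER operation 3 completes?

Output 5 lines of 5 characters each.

After op 1 paint(4,4,Y):
WWWWW
WWWWW
WWWWW
WYKKK
WYKKY
After op 2 paint(3,2,W):
WWWWW
WWWWW
WWWWW
WYWKK
WYKKY
After op 3 paint(3,1,G):
WWWWW
WWWWW
WWWWW
WGWKK
WYKKY

Answer: WWWWW
WWWWW
WWWWW
WGWKK
WYKKY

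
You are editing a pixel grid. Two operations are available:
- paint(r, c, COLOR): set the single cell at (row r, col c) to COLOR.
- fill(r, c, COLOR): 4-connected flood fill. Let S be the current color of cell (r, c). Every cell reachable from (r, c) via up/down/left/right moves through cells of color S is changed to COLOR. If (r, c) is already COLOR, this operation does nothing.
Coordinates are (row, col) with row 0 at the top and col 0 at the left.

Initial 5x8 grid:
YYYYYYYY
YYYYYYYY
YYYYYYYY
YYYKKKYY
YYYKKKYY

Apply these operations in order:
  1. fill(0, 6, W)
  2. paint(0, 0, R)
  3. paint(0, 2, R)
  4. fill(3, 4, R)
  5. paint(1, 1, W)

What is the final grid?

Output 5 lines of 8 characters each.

Answer: RWRWWWWW
WWWWWWWW
WWWWWWWW
WWWRRRWW
WWWRRRWW

Derivation:
After op 1 fill(0,6,W) [34 cells changed]:
WWWWWWWW
WWWWWWWW
WWWWWWWW
WWWKKKWW
WWWKKKWW
After op 2 paint(0,0,R):
RWWWWWWW
WWWWWWWW
WWWWWWWW
WWWKKKWW
WWWKKKWW
After op 3 paint(0,2,R):
RWRWWWWW
WWWWWWWW
WWWWWWWW
WWWKKKWW
WWWKKKWW
After op 4 fill(3,4,R) [6 cells changed]:
RWRWWWWW
WWWWWWWW
WWWWWWWW
WWWRRRWW
WWWRRRWW
After op 5 paint(1,1,W):
RWRWWWWW
WWWWWWWW
WWWWWWWW
WWWRRRWW
WWWRRRWW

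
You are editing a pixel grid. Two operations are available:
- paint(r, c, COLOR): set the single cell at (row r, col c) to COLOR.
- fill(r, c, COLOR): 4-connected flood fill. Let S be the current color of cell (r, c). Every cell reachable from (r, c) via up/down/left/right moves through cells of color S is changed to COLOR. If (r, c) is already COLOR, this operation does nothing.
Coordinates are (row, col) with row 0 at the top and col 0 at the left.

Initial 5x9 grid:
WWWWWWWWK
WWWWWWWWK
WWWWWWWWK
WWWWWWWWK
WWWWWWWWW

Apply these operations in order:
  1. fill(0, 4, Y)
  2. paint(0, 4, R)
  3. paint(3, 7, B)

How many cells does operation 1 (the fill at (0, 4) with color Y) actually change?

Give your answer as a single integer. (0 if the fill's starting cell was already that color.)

Answer: 41

Derivation:
After op 1 fill(0,4,Y) [41 cells changed]:
YYYYYYYYK
YYYYYYYYK
YYYYYYYYK
YYYYYYYYK
YYYYYYYYY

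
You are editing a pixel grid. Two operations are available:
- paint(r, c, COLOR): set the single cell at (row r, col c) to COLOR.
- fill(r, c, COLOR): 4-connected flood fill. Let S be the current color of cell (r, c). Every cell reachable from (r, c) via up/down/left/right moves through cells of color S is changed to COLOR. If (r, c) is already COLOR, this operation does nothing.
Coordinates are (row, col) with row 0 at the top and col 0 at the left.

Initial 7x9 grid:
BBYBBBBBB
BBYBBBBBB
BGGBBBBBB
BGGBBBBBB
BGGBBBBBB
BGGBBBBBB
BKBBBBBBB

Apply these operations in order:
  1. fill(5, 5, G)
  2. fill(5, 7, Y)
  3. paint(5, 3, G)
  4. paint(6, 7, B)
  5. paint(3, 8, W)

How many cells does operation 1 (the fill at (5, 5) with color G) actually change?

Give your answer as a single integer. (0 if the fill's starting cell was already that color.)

Answer: 43

Derivation:
After op 1 fill(5,5,G) [43 cells changed]:
BBYGGGGGG
BBYGGGGGG
BGGGGGGGG
BGGGGGGGG
BGGGGGGGG
BGGGGGGGG
BKGGGGGGG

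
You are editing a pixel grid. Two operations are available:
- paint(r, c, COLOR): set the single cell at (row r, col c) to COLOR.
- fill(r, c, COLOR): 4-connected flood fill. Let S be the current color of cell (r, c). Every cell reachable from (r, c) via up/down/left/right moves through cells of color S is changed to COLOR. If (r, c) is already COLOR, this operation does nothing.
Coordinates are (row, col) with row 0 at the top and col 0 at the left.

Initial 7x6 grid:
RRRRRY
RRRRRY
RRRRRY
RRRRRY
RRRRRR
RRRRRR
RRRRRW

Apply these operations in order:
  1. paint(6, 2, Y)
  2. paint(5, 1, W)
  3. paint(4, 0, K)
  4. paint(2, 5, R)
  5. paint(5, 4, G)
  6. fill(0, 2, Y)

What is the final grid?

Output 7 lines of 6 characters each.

Answer: YYYYYY
YYYYYY
YYYYYY
YYYYYY
KYYYYY
RWYYGY
RRYYYW

Derivation:
After op 1 paint(6,2,Y):
RRRRRY
RRRRRY
RRRRRY
RRRRRY
RRRRRR
RRRRRR
RRYRRW
After op 2 paint(5,1,W):
RRRRRY
RRRRRY
RRRRRY
RRRRRY
RRRRRR
RWRRRR
RRYRRW
After op 3 paint(4,0,K):
RRRRRY
RRRRRY
RRRRRY
RRRRRY
KRRRRR
RWRRRR
RRYRRW
After op 4 paint(2,5,R):
RRRRRY
RRRRRY
RRRRRR
RRRRRY
KRRRRR
RWRRRR
RRYRRW
After op 5 paint(5,4,G):
RRRRRY
RRRRRY
RRRRRR
RRRRRY
KRRRRR
RWRRGR
RRYRRW
After op 6 fill(0,2,Y) [31 cells changed]:
YYYYYY
YYYYYY
YYYYYY
YYYYYY
KYYYYY
RWYYGY
RRYYYW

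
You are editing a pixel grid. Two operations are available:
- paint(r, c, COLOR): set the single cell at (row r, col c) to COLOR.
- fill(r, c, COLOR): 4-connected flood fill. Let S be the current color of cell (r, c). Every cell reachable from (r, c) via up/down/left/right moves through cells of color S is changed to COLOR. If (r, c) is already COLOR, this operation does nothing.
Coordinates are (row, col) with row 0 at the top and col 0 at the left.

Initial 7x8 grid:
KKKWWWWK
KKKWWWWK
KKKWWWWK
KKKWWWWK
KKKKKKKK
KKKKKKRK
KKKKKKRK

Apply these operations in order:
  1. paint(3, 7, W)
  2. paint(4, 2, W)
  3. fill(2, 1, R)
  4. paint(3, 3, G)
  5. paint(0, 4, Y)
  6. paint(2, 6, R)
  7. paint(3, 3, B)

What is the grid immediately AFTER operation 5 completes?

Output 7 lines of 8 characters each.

Answer: RRRWYWWK
RRRWWWWK
RRRWWWWK
RRRGWWWW
RRWRRRRR
RRRRRRRR
RRRRRRRR

Derivation:
After op 1 paint(3,7,W):
KKKWWWWK
KKKWWWWK
KKKWWWWK
KKKWWWWW
KKKKKKKK
KKKKKKRK
KKKKKKRK
After op 2 paint(4,2,W):
KKKWWWWK
KKKWWWWK
KKKWWWWK
KKKWWWWW
KKWKKKKK
KKKKKKRK
KKKKKKRK
After op 3 fill(2,1,R) [33 cells changed]:
RRRWWWWK
RRRWWWWK
RRRWWWWK
RRRWWWWW
RRWRRRRR
RRRRRRRR
RRRRRRRR
After op 4 paint(3,3,G):
RRRWWWWK
RRRWWWWK
RRRWWWWK
RRRGWWWW
RRWRRRRR
RRRRRRRR
RRRRRRRR
After op 5 paint(0,4,Y):
RRRWYWWK
RRRWWWWK
RRRWWWWK
RRRGWWWW
RRWRRRRR
RRRRRRRR
RRRRRRRR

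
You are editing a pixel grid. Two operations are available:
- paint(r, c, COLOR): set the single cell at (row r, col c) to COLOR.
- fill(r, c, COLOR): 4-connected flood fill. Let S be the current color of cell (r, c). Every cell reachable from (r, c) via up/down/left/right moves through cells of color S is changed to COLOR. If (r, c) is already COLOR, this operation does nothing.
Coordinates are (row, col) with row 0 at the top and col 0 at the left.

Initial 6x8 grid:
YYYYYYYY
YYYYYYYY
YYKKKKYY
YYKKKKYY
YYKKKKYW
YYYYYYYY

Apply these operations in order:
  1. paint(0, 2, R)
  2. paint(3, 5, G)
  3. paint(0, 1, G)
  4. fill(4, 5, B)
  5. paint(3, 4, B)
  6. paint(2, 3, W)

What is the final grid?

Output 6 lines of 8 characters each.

Answer: YGRYYYYY
YYYYYYYY
YYBWBBYY
YYBBBGYY
YYBBBBYW
YYYYYYYY

Derivation:
After op 1 paint(0,2,R):
YYRYYYYY
YYYYYYYY
YYKKKKYY
YYKKKKYY
YYKKKKYW
YYYYYYYY
After op 2 paint(3,5,G):
YYRYYYYY
YYYYYYYY
YYKKKKYY
YYKKKGYY
YYKKKKYW
YYYYYYYY
After op 3 paint(0,1,G):
YGRYYYYY
YYYYYYYY
YYKKKKYY
YYKKKGYY
YYKKKKYW
YYYYYYYY
After op 4 fill(4,5,B) [11 cells changed]:
YGRYYYYY
YYYYYYYY
YYBBBBYY
YYBBBGYY
YYBBBBYW
YYYYYYYY
After op 5 paint(3,4,B):
YGRYYYYY
YYYYYYYY
YYBBBBYY
YYBBBGYY
YYBBBBYW
YYYYYYYY
After op 6 paint(2,3,W):
YGRYYYYY
YYYYYYYY
YYBWBBYY
YYBBBGYY
YYBBBBYW
YYYYYYYY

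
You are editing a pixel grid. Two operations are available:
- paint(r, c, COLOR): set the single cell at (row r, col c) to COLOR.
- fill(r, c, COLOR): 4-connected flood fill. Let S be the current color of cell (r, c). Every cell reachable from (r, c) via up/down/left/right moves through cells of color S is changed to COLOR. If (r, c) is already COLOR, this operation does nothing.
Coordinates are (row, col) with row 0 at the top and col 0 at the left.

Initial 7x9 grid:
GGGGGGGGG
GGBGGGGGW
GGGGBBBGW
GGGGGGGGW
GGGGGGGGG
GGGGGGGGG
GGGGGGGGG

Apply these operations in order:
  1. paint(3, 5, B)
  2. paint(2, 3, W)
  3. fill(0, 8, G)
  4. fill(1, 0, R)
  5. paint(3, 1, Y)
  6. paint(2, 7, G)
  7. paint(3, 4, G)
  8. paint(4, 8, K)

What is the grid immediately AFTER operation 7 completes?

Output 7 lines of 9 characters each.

Answer: RRRRRRRRR
RRBRRRRRW
RRRWBBBGW
RYRRGBRRW
RRRRRRRRR
RRRRRRRRR
RRRRRRRRR

Derivation:
After op 1 paint(3,5,B):
GGGGGGGGG
GGBGGGGGW
GGGGBBBGW
GGGGGBGGW
GGGGGGGGG
GGGGGGGGG
GGGGGGGGG
After op 2 paint(2,3,W):
GGGGGGGGG
GGBGGGGGW
GGGWBBBGW
GGGGGBGGW
GGGGGGGGG
GGGGGGGGG
GGGGGGGGG
After op 3 fill(0,8,G) [0 cells changed]:
GGGGGGGGG
GGBGGGGGW
GGGWBBBGW
GGGGGBGGW
GGGGGGGGG
GGGGGGGGG
GGGGGGGGG
After op 4 fill(1,0,R) [54 cells changed]:
RRRRRRRRR
RRBRRRRRW
RRRWBBBRW
RRRRRBRRW
RRRRRRRRR
RRRRRRRRR
RRRRRRRRR
After op 5 paint(3,1,Y):
RRRRRRRRR
RRBRRRRRW
RRRWBBBRW
RYRRRBRRW
RRRRRRRRR
RRRRRRRRR
RRRRRRRRR
After op 6 paint(2,7,G):
RRRRRRRRR
RRBRRRRRW
RRRWBBBGW
RYRRRBRRW
RRRRRRRRR
RRRRRRRRR
RRRRRRRRR
After op 7 paint(3,4,G):
RRRRRRRRR
RRBRRRRRW
RRRWBBBGW
RYRRGBRRW
RRRRRRRRR
RRRRRRRRR
RRRRRRRRR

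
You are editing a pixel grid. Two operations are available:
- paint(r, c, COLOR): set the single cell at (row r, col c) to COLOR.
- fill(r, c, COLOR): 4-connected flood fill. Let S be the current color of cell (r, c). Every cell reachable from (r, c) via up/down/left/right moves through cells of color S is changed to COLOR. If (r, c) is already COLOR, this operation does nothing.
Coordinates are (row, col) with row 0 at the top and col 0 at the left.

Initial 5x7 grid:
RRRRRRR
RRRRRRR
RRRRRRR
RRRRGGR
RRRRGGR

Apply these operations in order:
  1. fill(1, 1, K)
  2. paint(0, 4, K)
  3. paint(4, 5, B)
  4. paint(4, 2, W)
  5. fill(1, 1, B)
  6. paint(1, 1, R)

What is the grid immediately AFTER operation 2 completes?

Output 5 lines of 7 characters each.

Answer: KKKKKKK
KKKKKKK
KKKKKKK
KKKKGGK
KKKKGGK

Derivation:
After op 1 fill(1,1,K) [31 cells changed]:
KKKKKKK
KKKKKKK
KKKKKKK
KKKKGGK
KKKKGGK
After op 2 paint(0,4,K):
KKKKKKK
KKKKKKK
KKKKKKK
KKKKGGK
KKKKGGK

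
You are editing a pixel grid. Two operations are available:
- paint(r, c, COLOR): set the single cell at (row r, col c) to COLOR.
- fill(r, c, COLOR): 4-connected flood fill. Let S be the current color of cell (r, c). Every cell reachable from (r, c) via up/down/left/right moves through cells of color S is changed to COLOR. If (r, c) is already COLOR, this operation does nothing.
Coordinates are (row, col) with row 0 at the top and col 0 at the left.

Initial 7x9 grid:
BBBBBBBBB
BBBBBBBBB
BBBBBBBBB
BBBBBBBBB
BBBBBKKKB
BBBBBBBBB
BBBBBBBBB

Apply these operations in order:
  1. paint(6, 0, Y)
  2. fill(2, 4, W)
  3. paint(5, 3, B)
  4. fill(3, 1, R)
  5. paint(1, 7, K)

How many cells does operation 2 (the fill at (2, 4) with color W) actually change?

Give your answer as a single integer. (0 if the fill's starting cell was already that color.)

Answer: 59

Derivation:
After op 1 paint(6,0,Y):
BBBBBBBBB
BBBBBBBBB
BBBBBBBBB
BBBBBBBBB
BBBBBKKKB
BBBBBBBBB
YBBBBBBBB
After op 2 fill(2,4,W) [59 cells changed]:
WWWWWWWWW
WWWWWWWWW
WWWWWWWWW
WWWWWWWWW
WWWWWKKKW
WWWWWWWWW
YWWWWWWWW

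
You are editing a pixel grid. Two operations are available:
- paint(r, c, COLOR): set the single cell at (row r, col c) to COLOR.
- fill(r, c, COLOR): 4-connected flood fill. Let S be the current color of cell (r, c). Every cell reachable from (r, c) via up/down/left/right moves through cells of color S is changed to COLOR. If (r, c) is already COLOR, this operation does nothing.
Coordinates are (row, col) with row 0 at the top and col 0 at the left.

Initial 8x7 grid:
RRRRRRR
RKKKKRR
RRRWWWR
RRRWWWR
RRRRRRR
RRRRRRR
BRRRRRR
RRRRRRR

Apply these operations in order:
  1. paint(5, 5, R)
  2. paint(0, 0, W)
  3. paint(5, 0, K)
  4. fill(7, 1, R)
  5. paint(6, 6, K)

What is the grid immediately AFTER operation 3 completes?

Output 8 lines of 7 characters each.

Answer: WRRRRRR
RKKKKRR
RRRWWWR
RRRWWWR
RRRRRRR
KRRRRRR
BRRRRRR
RRRRRRR

Derivation:
After op 1 paint(5,5,R):
RRRRRRR
RKKKKRR
RRRWWWR
RRRWWWR
RRRRRRR
RRRRRRR
BRRRRRR
RRRRRRR
After op 2 paint(0,0,W):
WRRRRRR
RKKKKRR
RRRWWWR
RRRWWWR
RRRRRRR
RRRRRRR
BRRRRRR
RRRRRRR
After op 3 paint(5,0,K):
WRRRRRR
RKKKKRR
RRRWWWR
RRRWWWR
RRRRRRR
KRRRRRR
BRRRRRR
RRRRRRR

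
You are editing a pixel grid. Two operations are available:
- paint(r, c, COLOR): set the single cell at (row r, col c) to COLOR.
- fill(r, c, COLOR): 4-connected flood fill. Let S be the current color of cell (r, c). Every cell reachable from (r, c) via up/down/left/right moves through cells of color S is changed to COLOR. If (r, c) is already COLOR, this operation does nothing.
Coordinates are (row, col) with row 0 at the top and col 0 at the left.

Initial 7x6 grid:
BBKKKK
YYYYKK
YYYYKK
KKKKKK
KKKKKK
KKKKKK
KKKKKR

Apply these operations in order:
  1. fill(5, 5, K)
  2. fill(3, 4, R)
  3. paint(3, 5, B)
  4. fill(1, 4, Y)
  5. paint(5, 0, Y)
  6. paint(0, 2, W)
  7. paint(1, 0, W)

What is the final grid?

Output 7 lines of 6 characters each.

Answer: BBWYYY
WYYYYY
YYYYYY
YYYYYB
YYYYYY
YYYYYY
YYYYYY

Derivation:
After op 1 fill(5,5,K) [0 cells changed]:
BBKKKK
YYYYKK
YYYYKK
KKKKKK
KKKKKK
KKKKKK
KKKKKR
After op 2 fill(3,4,R) [31 cells changed]:
BBRRRR
YYYYRR
YYYYRR
RRRRRR
RRRRRR
RRRRRR
RRRRRR
After op 3 paint(3,5,B):
BBRRRR
YYYYRR
YYYYRR
RRRRRB
RRRRRR
RRRRRR
RRRRRR
After op 4 fill(1,4,Y) [31 cells changed]:
BBYYYY
YYYYYY
YYYYYY
YYYYYB
YYYYYY
YYYYYY
YYYYYY
After op 5 paint(5,0,Y):
BBYYYY
YYYYYY
YYYYYY
YYYYYB
YYYYYY
YYYYYY
YYYYYY
After op 6 paint(0,2,W):
BBWYYY
YYYYYY
YYYYYY
YYYYYB
YYYYYY
YYYYYY
YYYYYY
After op 7 paint(1,0,W):
BBWYYY
WYYYYY
YYYYYY
YYYYYB
YYYYYY
YYYYYY
YYYYYY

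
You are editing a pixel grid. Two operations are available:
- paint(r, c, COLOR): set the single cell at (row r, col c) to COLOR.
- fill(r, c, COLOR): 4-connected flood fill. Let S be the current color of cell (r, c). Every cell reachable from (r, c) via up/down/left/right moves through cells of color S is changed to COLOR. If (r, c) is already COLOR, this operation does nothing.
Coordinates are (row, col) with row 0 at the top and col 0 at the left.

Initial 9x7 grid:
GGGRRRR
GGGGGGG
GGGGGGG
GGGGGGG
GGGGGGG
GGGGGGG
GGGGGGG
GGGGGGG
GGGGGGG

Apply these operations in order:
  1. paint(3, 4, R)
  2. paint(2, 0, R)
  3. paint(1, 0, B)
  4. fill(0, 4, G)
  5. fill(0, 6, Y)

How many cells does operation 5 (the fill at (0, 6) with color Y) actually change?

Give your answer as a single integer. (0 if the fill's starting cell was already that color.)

After op 1 paint(3,4,R):
GGGRRRR
GGGGGGG
GGGGGGG
GGGGRGG
GGGGGGG
GGGGGGG
GGGGGGG
GGGGGGG
GGGGGGG
After op 2 paint(2,0,R):
GGGRRRR
GGGGGGG
RGGGGGG
GGGGRGG
GGGGGGG
GGGGGGG
GGGGGGG
GGGGGGG
GGGGGGG
After op 3 paint(1,0,B):
GGGRRRR
BGGGGGG
RGGGGGG
GGGGRGG
GGGGGGG
GGGGGGG
GGGGGGG
GGGGGGG
GGGGGGG
After op 4 fill(0,4,G) [4 cells changed]:
GGGGGGG
BGGGGGG
RGGGGGG
GGGGRGG
GGGGGGG
GGGGGGG
GGGGGGG
GGGGGGG
GGGGGGG
After op 5 fill(0,6,Y) [60 cells changed]:
YYYYYYY
BYYYYYY
RYYYYYY
YYYYRYY
YYYYYYY
YYYYYYY
YYYYYYY
YYYYYYY
YYYYYYY

Answer: 60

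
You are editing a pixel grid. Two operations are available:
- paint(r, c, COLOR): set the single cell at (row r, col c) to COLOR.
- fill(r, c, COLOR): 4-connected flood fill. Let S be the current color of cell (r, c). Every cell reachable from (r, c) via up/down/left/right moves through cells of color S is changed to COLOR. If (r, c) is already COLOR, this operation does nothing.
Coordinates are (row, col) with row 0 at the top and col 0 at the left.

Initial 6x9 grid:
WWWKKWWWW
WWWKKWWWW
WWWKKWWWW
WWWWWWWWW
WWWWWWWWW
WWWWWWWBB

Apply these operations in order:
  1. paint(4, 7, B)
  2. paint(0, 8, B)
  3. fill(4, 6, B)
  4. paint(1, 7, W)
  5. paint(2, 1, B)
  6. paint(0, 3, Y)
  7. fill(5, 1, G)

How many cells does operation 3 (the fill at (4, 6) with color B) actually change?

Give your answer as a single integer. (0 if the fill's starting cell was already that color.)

Answer: 44

Derivation:
After op 1 paint(4,7,B):
WWWKKWWWW
WWWKKWWWW
WWWKKWWWW
WWWWWWWWW
WWWWWWWBW
WWWWWWWBB
After op 2 paint(0,8,B):
WWWKKWWWB
WWWKKWWWW
WWWKKWWWW
WWWWWWWWW
WWWWWWWBW
WWWWWWWBB
After op 3 fill(4,6,B) [44 cells changed]:
BBBKKBBBB
BBBKKBBBB
BBBKKBBBB
BBBBBBBBB
BBBBBBBBB
BBBBBBBBB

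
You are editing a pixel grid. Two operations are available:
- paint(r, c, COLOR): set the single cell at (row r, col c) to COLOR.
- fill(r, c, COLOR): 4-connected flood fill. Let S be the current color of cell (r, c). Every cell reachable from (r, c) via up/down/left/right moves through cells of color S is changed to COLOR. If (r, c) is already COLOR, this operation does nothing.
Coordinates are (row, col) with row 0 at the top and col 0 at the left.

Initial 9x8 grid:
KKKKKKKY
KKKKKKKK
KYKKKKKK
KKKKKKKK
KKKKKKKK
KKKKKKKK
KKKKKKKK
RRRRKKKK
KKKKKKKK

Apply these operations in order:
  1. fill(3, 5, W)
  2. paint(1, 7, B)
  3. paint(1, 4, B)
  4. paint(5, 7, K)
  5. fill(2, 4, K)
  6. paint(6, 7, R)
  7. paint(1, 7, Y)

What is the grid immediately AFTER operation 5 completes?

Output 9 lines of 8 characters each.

Answer: KKKKKKKY
KKKKBKKB
KYKKKKKK
KKKKKKKK
KKKKKKKK
KKKKKKKK
KKKKKKKK
RRRRKKKK
KKKKKKKK

Derivation:
After op 1 fill(3,5,W) [66 cells changed]:
WWWWWWWY
WWWWWWWW
WYWWWWWW
WWWWWWWW
WWWWWWWW
WWWWWWWW
WWWWWWWW
RRRRWWWW
WWWWWWWW
After op 2 paint(1,7,B):
WWWWWWWY
WWWWWWWB
WYWWWWWW
WWWWWWWW
WWWWWWWW
WWWWWWWW
WWWWWWWW
RRRRWWWW
WWWWWWWW
After op 3 paint(1,4,B):
WWWWWWWY
WWWWBWWB
WYWWWWWW
WWWWWWWW
WWWWWWWW
WWWWWWWW
WWWWWWWW
RRRRWWWW
WWWWWWWW
After op 4 paint(5,7,K):
WWWWWWWY
WWWWBWWB
WYWWWWWW
WWWWWWWW
WWWWWWWW
WWWWWWWK
WWWWWWWW
RRRRWWWW
WWWWWWWW
After op 5 fill(2,4,K) [63 cells changed]:
KKKKKKKY
KKKKBKKB
KYKKKKKK
KKKKKKKK
KKKKKKKK
KKKKKKKK
KKKKKKKK
RRRRKKKK
KKKKKKKK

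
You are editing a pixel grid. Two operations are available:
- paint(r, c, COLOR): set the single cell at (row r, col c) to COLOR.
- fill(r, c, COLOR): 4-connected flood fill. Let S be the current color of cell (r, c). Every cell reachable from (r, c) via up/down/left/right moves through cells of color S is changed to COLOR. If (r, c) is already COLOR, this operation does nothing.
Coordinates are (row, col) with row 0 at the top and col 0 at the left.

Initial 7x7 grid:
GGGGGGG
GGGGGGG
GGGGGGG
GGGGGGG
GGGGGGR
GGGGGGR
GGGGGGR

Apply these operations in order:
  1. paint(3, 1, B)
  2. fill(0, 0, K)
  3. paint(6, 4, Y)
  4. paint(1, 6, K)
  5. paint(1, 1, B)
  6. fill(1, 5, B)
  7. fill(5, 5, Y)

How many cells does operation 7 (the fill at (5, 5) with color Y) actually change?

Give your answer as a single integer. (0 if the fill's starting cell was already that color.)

After op 1 paint(3,1,B):
GGGGGGG
GGGGGGG
GGGGGGG
GBGGGGG
GGGGGGR
GGGGGGR
GGGGGGR
After op 2 fill(0,0,K) [45 cells changed]:
KKKKKKK
KKKKKKK
KKKKKKK
KBKKKKK
KKKKKKR
KKKKKKR
KKKKKKR
After op 3 paint(6,4,Y):
KKKKKKK
KKKKKKK
KKKKKKK
KBKKKKK
KKKKKKR
KKKKKKR
KKKKYKR
After op 4 paint(1,6,K):
KKKKKKK
KKKKKKK
KKKKKKK
KBKKKKK
KKKKKKR
KKKKKKR
KKKKYKR
After op 5 paint(1,1,B):
KKKKKKK
KBKKKKK
KKKKKKK
KBKKKKK
KKKKKKR
KKKKKKR
KKKKYKR
After op 6 fill(1,5,B) [43 cells changed]:
BBBBBBB
BBBBBBB
BBBBBBB
BBBBBBB
BBBBBBR
BBBBBBR
BBBBYBR
After op 7 fill(5,5,Y) [45 cells changed]:
YYYYYYY
YYYYYYY
YYYYYYY
YYYYYYY
YYYYYYR
YYYYYYR
YYYYYYR

Answer: 45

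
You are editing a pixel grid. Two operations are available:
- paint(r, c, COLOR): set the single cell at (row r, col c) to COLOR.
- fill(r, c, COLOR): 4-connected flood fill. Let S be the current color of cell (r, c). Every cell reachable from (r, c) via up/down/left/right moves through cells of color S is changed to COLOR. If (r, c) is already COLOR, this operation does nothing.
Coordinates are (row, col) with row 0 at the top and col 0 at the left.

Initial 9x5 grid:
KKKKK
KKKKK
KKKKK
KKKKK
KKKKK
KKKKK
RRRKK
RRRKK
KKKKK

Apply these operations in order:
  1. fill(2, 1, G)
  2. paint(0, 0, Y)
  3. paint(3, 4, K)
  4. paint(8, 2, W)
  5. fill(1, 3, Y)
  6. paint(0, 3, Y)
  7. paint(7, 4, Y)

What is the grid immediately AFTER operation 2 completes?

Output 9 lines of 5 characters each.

Answer: YGGGG
GGGGG
GGGGG
GGGGG
GGGGG
GGGGG
RRRGG
RRRGG
GGGGG

Derivation:
After op 1 fill(2,1,G) [39 cells changed]:
GGGGG
GGGGG
GGGGG
GGGGG
GGGGG
GGGGG
RRRGG
RRRGG
GGGGG
After op 2 paint(0,0,Y):
YGGGG
GGGGG
GGGGG
GGGGG
GGGGG
GGGGG
RRRGG
RRRGG
GGGGG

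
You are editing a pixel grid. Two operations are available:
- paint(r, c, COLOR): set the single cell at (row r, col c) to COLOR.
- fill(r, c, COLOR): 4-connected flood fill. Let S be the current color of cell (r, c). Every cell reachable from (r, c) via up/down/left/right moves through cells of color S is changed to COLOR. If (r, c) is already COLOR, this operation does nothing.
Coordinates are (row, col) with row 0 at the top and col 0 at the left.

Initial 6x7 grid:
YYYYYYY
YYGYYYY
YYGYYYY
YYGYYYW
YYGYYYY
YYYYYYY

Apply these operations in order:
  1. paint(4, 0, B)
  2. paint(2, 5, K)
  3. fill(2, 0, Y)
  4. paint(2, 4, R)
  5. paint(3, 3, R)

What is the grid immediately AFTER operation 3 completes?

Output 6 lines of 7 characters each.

After op 1 paint(4,0,B):
YYYYYYY
YYGYYYY
YYGYYYY
YYGYYYW
BYGYYYY
YYYYYYY
After op 2 paint(2,5,K):
YYYYYYY
YYGYYYY
YYGYYKY
YYGYYYW
BYGYYYY
YYYYYYY
After op 3 fill(2,0,Y) [0 cells changed]:
YYYYYYY
YYGYYYY
YYGYYKY
YYGYYYW
BYGYYYY
YYYYYYY

Answer: YYYYYYY
YYGYYYY
YYGYYKY
YYGYYYW
BYGYYYY
YYYYYYY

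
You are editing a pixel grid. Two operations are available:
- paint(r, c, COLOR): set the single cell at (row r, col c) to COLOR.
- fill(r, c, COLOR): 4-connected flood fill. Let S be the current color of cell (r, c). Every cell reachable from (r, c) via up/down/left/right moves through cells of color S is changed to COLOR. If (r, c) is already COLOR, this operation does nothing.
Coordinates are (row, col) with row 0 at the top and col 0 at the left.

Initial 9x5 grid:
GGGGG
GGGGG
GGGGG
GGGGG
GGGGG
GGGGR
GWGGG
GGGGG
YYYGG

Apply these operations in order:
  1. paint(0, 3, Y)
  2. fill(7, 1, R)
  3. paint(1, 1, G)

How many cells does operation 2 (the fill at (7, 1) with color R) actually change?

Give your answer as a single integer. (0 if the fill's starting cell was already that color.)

After op 1 paint(0,3,Y):
GGGYG
GGGGG
GGGGG
GGGGG
GGGGG
GGGGR
GWGGG
GGGGG
YYYGG
After op 2 fill(7,1,R) [39 cells changed]:
RRRYR
RRRRR
RRRRR
RRRRR
RRRRR
RRRRR
RWRRR
RRRRR
YYYRR

Answer: 39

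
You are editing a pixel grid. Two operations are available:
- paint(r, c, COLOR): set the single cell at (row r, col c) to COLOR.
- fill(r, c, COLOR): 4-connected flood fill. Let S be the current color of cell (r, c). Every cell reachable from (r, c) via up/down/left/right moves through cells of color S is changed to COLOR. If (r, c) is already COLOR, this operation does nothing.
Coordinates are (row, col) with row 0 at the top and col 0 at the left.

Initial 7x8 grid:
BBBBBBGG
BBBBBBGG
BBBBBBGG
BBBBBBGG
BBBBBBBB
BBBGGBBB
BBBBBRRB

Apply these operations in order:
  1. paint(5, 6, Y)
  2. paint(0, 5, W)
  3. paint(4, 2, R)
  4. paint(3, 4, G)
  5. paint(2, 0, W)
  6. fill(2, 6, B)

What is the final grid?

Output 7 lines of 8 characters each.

Answer: BBBBBWBB
BBBBBBBB
WBBBBBBB
BBBBGBBB
BBRBBBBB
BBBGGBYB
BBBBBRRB

Derivation:
After op 1 paint(5,6,Y):
BBBBBBGG
BBBBBBGG
BBBBBBGG
BBBBBBGG
BBBBBBBB
BBBGGBYB
BBBBBRRB
After op 2 paint(0,5,W):
BBBBBWGG
BBBBBBGG
BBBBBBGG
BBBBBBGG
BBBBBBBB
BBBGGBYB
BBBBBRRB
After op 3 paint(4,2,R):
BBBBBWGG
BBBBBBGG
BBBBBBGG
BBBBBBGG
BBRBBBBB
BBBGGBYB
BBBBBRRB
After op 4 paint(3,4,G):
BBBBBWGG
BBBBBBGG
BBBBBBGG
BBBBGBGG
BBRBBBBB
BBBGGBYB
BBBBBRRB
After op 5 paint(2,0,W):
BBBBBWGG
BBBBBBGG
WBBBBBGG
BBBBGBGG
BBRBBBBB
BBBGGBYB
BBBBBRRB
After op 6 fill(2,6,B) [8 cells changed]:
BBBBBWBB
BBBBBBBB
WBBBBBBB
BBBBGBBB
BBRBBBBB
BBBGGBYB
BBBBBRRB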